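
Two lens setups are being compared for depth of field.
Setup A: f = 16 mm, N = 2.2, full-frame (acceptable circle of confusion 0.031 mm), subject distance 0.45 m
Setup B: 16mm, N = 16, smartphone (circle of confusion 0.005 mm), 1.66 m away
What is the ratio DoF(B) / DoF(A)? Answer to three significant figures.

Setup A: H = 16²/(2.2×0.031) + 16 ≈ 3769.7 mm; DoF = Df − Dn = 508.83 − 403.36 ≈ 105.47 mm.
Setup B: H = 16²/(16×0.005) + 16 ≈ 3216.0 mm; DoF = Df − Dn = 3413.9 − 1096.6 ≈ 2317.3 mm.
Ratio = 2317.3 / 105.47 ≈ 22.0.

22.0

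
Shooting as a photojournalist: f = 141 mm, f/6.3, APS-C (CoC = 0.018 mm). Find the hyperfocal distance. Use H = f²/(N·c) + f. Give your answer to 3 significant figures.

Hyperfocal distance H = f²/(N·c) + f = 141²/(6.3 × 0.018) + 141 = 19881/0.1134 + 141 ≈ 175458.5 mm ≈ 175 m.

175 m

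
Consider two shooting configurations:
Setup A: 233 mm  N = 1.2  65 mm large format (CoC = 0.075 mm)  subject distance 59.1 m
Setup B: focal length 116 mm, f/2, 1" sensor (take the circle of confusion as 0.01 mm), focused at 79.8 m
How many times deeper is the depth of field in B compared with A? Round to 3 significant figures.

Setup A: H = 233²/(1.2×0.075) + 233 ≈ 603444.1 mm; DoF = Df − Dn = 65491 − 53845 ≈ 11646 mm.
Setup B: H = 116²/(2×0.01) + 116 ≈ 672916.0 mm; DoF = Df − Dn = 90521 − 71350 ≈ 19171 mm.
Ratio = 19171 / 11646 ≈ 1.65.

1.65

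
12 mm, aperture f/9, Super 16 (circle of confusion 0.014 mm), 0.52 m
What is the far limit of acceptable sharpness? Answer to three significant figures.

Hyperfocal distance H = f²/(N·c) + f = 12²/(9 × 0.014) + 12 = 144/0.126 + 12 ≈ 1154.9 mm ≈ 1.155 m.
Far limit Df = s·(H − f)/(H − s) = 520 × (1154.9 − 12) / (1154.9 − 520) = 520 × 1142.9 / 634.9 ≈ 936.09 mm ≈ 0.936 m.

0.936 m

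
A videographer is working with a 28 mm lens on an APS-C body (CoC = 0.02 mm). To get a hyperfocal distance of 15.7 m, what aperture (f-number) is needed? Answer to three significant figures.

f/2.50

Rearrange H = f²/(N·c) + f for N: N = f² / ((H − f)·c).
N = 28² / ((15700 − 28) × 0.02) = 784 / 313.4 ≈ 2.50.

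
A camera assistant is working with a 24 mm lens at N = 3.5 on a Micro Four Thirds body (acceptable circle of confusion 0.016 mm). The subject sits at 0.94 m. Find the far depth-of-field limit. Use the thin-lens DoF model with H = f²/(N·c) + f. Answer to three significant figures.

1.03 m

Hyperfocal distance H = f²/(N·c) + f = 24²/(3.5 × 0.016) + 24 = 576/0.056 + 24 ≈ 10309.7 mm ≈ 10.31 m.
Far limit Df = s·(H − f)/(H − s) = 940 × (10309.7 − 24) / (10309.7 − 940) = 940 × 10285.7 / 9369.7 ≈ 1031.9 mm ≈ 1.03 m.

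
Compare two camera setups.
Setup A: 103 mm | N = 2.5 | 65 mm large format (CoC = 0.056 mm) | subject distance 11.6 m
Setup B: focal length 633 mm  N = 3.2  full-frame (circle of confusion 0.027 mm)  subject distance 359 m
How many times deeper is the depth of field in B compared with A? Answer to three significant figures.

15.5

Setup A: H = 103²/(2.5×0.056) + 103 ≈ 75881.6 mm; DoF = Df − Dn = 13674.7 − 10071.9 ≈ 3602.8 mm.
Setup B: H = 633²/(3.2×0.027) + 633 ≈ 4638237.2 mm; DoF = Df − Dn = 389065 − 333248 ≈ 55817 mm.
Ratio = 55817 / 3602.8 ≈ 15.5.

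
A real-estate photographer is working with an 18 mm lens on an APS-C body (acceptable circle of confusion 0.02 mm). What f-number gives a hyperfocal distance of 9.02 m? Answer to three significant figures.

Rearrange H = f²/(N·c) + f for N: N = f² / ((H − f)·c).
N = 18² / ((9020 − 18) × 0.02) = 324 / 180.0 ≈ 1.80.

f/1.80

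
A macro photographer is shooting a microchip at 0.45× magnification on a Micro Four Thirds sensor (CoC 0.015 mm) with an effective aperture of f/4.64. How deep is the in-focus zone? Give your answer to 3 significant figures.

0.687 mm

At magnification m, DoF ≈ 2·N_eff·c/m² = 2 × 4.64 × 0.015 / 0.45² = 0.1392 / 0.2025 ≈ 0.687 mm.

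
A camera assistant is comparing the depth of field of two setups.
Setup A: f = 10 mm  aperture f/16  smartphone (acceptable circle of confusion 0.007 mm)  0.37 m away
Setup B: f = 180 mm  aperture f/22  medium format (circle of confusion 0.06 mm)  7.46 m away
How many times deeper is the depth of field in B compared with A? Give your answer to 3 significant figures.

Setup A: H = 10²/(16×0.007) + 10 ≈ 902.9 mm; DoF = Df − Dn = 619.97 − 263.68 ≈ 356.29 mm.
Setup B: H = 180²/(22×0.06) + 180 ≈ 24725.5 mm; DoF = Df − Dn = 10605.5 − 5753.5 ≈ 4852.0 mm.
Ratio = 4852.0 / 356.29 ≈ 13.6.

13.6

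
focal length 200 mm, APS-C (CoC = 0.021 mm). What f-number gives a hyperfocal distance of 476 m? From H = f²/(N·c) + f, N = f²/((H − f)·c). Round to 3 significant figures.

f/4

Rearrange H = f²/(N·c) + f for N: N = f² / ((H − f)·c).
N = 200² / ((476000 − 200) × 0.021) = 40000 / 9992 ≈ 4.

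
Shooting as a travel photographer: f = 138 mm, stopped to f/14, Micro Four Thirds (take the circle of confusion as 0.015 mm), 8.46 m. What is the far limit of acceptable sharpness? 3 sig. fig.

Hyperfocal distance H = f²/(N·c) + f = 138²/(14 × 0.015) + 138 = 19044/0.21 + 138 ≈ 90823.7 mm ≈ 90.82 m.
Far limit Df = s·(H − f)/(H − s) = 8460 × (90823.7 − 138) / (90823.7 − 8460) = 8460 × 90685.7 / 82363.7 ≈ 9314.8 mm ≈ 9.31 m.

9.31 m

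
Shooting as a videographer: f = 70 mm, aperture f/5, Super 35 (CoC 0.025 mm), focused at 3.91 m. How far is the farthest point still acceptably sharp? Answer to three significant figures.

Hyperfocal distance H = f²/(N·c) + f = 70²/(5 × 0.025) + 70 = 4900/0.125 + 70 ≈ 39270.0 mm ≈ 39.27 m.
Far limit Df = s·(H − f)/(H − s) = 3910 × (39270.0 − 70) / (39270.0 − 3910) = 3910 × 39200.0 / 35360.0 ≈ 4334.6 mm ≈ 4.33 m.

4.33 m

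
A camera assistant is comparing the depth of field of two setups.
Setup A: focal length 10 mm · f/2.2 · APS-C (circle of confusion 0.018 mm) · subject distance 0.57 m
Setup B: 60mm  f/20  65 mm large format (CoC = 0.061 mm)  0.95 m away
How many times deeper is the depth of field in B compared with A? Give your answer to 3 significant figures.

2.37

Setup A: H = 10²/(2.2×0.018) + 10 ≈ 2535.3 mm; DoF = Df − Dn = 732.42 − 466.54 ≈ 265.88 mm.
Setup B: H = 60²/(20×0.061) + 60 ≈ 3010.8 mm; DoF = Df − Dn = 1360.27 − 729.86 ≈ 630.41 mm.
Ratio = 630.41 / 265.88 ≈ 2.37.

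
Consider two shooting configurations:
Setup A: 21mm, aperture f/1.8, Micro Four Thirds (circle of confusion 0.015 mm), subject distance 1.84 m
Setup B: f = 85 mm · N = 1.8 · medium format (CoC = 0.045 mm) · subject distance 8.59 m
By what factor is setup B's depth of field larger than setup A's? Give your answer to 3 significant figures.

Setup A: H = 21²/(1.8×0.015) + 21 ≈ 16354.3 mm; DoF = Df − Dn = 2070.60 − 1655.62 ≈ 414.98 mm.
Setup B: H = 85²/(1.8×0.045) + 85 ≈ 89282.5 mm; DoF = Df − Dn = 9495.4 − 7842.2 ≈ 1653.2 mm.
Ratio = 1653.2 / 414.98 ≈ 3.98.

3.98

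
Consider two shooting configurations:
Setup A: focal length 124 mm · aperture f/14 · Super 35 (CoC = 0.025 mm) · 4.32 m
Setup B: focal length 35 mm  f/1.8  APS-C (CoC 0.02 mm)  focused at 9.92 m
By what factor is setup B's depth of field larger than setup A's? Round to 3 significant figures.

Setup A: H = 124²/(14×0.025) + 124 ≈ 44055.4 mm; DoF = Df − Dn = 4776.19 − 3943.36 ≈ 832.83 mm.
Setup B: H = 35²/(1.8×0.02) + 35 ≈ 34062.8 mm; DoF = Df − Dn = 13981.6 − 7687.0 ≈ 6294.6 mm.
Ratio = 6294.6 / 832.83 ≈ 7.56.

7.56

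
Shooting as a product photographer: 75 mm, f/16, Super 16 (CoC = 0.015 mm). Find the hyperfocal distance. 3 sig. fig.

Hyperfocal distance H = f²/(N·c) + f = 75²/(16 × 0.015) + 75 = 5625/0.24 + 75 ≈ 23512.5 mm ≈ 23.5 m.

23.5 m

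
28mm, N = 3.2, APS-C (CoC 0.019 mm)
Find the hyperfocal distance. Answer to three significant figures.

12.9 m

Hyperfocal distance H = f²/(N·c) + f = 28²/(3.2 × 0.019) + 28 = 784/0.0608 + 28 ≈ 12922.7 mm ≈ 12.9 m.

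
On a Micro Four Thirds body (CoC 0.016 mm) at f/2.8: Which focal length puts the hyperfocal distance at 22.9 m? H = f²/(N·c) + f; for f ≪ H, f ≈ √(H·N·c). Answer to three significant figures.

From H = f²/(N·c) + f, with f ≪ H: f ≈ √(H·N·c) = √(22900 × 2.8 × 0.016) = √1025.9 ≈ 32.03 mm.
The +f correction barely moves this — solving exactly, f² + N·c·f − N·c·H = 0 ⇒ f = (−N·c + √((N·c)² + 4·N·c·H))/2 = (−0.0448 + √4103.7)/2 ≈ 32.008 mm, so f ≈ 32.0 mm.

32.0 mm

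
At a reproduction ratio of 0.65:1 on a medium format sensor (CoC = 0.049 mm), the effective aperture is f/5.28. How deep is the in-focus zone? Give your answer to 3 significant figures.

1.22 mm

At magnification m, DoF ≈ 2·N_eff·c/m² = 2 × 5.28 × 0.049 / 0.65² = 0.5174 / 0.4225 ≈ 1.22 mm.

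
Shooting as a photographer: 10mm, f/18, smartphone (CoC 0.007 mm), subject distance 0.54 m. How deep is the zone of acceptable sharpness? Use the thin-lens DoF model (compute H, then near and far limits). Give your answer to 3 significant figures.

1.30 m

Hyperfocal distance H = f²/(N·c) + f = 10²/(18 × 0.007) + 10 = 100/0.126 + 10 ≈ 803.7 mm ≈ 0.804 m.
Near limit Dn = s·(H − f)/(H + s − 2f) = 540 × (803.7 − 10) / (803.7 + 540 − 2 × 10) = 540 × 793.7 / 1323.7 ≈ 323.8 mm.
Far limit Df = s·(H − f)/(H − s) = 540 × (803.7 − 10) / (803.7 − 540) = 540 × 793.7 / 263.7 ≈ 1625.5 mm.
Depth of field = Df − Dn = 1625.5 − 323.8 ≈ 1301.7 mm ≈ 1.30 m.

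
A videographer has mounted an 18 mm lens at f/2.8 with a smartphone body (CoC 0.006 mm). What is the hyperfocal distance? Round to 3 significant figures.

19.3 m

Hyperfocal distance H = f²/(N·c) + f = 18²/(2.8 × 0.006) + 18 = 324/0.0168 + 18 ≈ 19303.7 mm ≈ 19.3 m.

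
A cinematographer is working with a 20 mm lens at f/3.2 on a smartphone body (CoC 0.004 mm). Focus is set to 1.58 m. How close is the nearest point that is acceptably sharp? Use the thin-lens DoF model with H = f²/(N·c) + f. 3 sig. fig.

1.50 m

Hyperfocal distance H = f²/(N·c) + f = 20²/(3.2 × 0.004) + 20 = 400/0.0128 + 20 ≈ 31270.0 mm ≈ 31.27 m.
Near limit Dn = s·(H − f)/(H + s − 2f) = 1580 × (31270.0 − 20) / (31270.0 + 1580 − 2 × 20) = 1580 × 31250.0 / 32810.0 ≈ 1504.9 mm ≈ 1.50 m.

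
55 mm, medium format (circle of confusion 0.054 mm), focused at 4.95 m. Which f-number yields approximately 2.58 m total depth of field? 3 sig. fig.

f/2.80

Write h = H − f = f²/(N·c). The thin-lens limits are Dn = s·h/(h + (s−f)) and Df = s·h/(h − (s−f)), so DoF = Df − Dn = 2·s·(s−f)·h / (h² − (s−f)²).
That is a quadratic in h: DoF·h² − 2·s·(s−f)·h − DoF·(s−f)² = 0 ⇒ h = (s−f)·(s + √(s² + DoF²)) / DoF = 4895 × (4950 + √(4950² + 2580²)) / 2580 = 4895 × (4950 + 5582.02) / 2580 ≈ 19982 mm.
Then N = f²/(c·h) = 55² / (0.054 × 19982) = 3025 / 1079.0 ≈ 2.80.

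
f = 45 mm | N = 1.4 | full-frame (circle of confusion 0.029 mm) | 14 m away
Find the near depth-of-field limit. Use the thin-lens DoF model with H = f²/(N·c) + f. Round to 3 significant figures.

Hyperfocal distance H = f²/(N·c) + f = 45²/(1.4 × 0.029) + 45 = 2025/0.0406 + 45 ≈ 49921.8 mm ≈ 49.92 m.
Near limit Dn = s·(H − f)/(H + s − 2f) = 14000 × (49921.8 − 45) / (49921.8 + 14000 − 2 × 45) = 14000 × 49876.8 / 63831.8 ≈ 10939 mm ≈ 10.9 m.

10.9 m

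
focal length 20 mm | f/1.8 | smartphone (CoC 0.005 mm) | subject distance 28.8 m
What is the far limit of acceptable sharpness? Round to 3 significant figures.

81.7 m

Hyperfocal distance H = f²/(N·c) + f = 20²/(1.8 × 0.005) + 20 = 400/0.009 + 20 ≈ 44464.4 mm ≈ 44.46 m.
Far limit Df = s·(H − f)/(H − s) = 28800 × (44464.4 − 20) / (44464.4 − 28800) = 28800 × 44444.4 / 15664.4 ≈ 81714 mm ≈ 81.7 m.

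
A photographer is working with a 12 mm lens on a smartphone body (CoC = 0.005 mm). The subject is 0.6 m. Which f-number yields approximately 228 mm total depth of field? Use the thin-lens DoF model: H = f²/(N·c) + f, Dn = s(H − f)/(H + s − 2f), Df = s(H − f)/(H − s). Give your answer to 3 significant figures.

Write h = H − f = f²/(N·c). The thin-lens limits are Dn = s·h/(h + (s−f)) and Df = s·h/(h − (s−f)), so DoF = Df − Dn = 2·s·(s−f)·h / (h² − (s−f)²).
That is a quadratic in h: DoF·h² − 2·s·(s−f)·h − DoF·(s−f)² = 0 ⇒ h = (s−f)·(s + √(s² + DoF²)) / DoF = 588 × (600 + √(600² + 228²)) / 228 = 588 × (600 + 641.860) / 228 ≈ 3202.7 mm.
Then N = f²/(c·h) = 12² / (0.005 × 3202.7) = 144 / 16.013 ≈ 8.99.

f/8.99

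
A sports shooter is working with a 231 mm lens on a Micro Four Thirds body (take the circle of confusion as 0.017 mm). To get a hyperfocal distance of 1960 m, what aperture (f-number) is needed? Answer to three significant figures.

f/1.60

Rearrange H = f²/(N·c) + f for N: N = f² / ((H − f)·c).
N = 231² / ((1960000 − 231) × 0.017) = 53361 / 33316 ≈ 1.60.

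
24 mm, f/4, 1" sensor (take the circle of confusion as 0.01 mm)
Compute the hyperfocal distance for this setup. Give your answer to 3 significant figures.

14.4 m

Hyperfocal distance H = f²/(N·c) + f = 24²/(4 × 0.01) + 24 = 576/0.04 + 24 ≈ 14424.0 mm ≈ 14.4 m.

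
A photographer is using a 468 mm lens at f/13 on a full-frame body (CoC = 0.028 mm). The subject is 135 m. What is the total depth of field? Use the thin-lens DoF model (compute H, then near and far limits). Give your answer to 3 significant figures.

63.5 m

Hyperfocal distance H = f²/(N·c) + f = 468²/(13 × 0.028) + 468 = 219024/0.364 + 468 ≈ 602182.3 mm ≈ 602.2 m.
Near limit Dn = s·(H − f)/(H + s − 2f) = 135000 × (602182.3 − 468) / (602182.3 + 135000 − 2 × 468) = 135000 × 601714.3 / 736246.3 ≈ 110332 mm.
Far limit Df = s·(H − f)/(H − s) = 135000 × (602182.3 − 468) / (602182.3 − 135000) = 135000 × 601714.3 / 467182.3 ≈ 173875 mm.
Depth of field = Df − Dn = 173875 − 110332 ≈ 63543 mm ≈ 63.5 m.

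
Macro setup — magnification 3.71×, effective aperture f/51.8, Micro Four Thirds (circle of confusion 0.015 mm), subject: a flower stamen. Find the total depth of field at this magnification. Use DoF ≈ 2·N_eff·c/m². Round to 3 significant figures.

At magnification m, DoF ≈ 2·N_eff·c/m² = 2 × 51.8 × 0.015 / 3.71² = 1.554 / 13.76 ≈ 0.113 mm.

0.113 mm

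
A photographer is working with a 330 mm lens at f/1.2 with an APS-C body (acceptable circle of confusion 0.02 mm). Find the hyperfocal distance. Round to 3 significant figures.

Hyperfocal distance H = f²/(N·c) + f = 330²/(1.2 × 0.02) + 330 = 108900/0.024 + 330 ≈ 4537830.0 mm ≈ 4540 m.

4540 m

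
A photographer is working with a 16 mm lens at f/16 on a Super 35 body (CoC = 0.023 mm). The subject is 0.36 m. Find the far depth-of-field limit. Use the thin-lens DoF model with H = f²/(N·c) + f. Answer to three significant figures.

Hyperfocal distance H = f²/(N·c) + f = 16²/(16 × 0.023) + 16 = 256/0.368 + 16 ≈ 711.7 mm ≈ 0.712 m.
Far limit Df = s·(H − f)/(H − s) = 360 × (711.7 − 16) / (711.7 − 360) = 360 × 695.7 / 351.7 ≈ 712.17 mm ≈ 0.712 m.

0.712 m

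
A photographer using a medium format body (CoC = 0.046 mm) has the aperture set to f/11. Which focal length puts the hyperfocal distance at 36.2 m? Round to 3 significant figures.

135 mm

From H = f²/(N·c) + f, with f ≪ H: f ≈ √(H·N·c) = √(36200 × 11 × 0.046) = √18317 ≈ 135.3 mm.
The +f correction barely moves this — solving exactly, f² + N·c·f − N·c·H = 0 ⇒ f = (−N·c + √((N·c)² + 4·N·c·H))/2 = (−0.506 + √73269)/2 ≈ 135.09 mm, so f ≈ 135 mm.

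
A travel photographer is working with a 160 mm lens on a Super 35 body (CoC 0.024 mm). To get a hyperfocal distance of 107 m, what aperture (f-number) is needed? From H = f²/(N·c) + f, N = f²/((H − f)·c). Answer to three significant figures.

Rearrange H = f²/(N·c) + f for N: N = f² / ((H − f)·c).
N = 160² / ((107000 − 160) × 0.024) = 25600 / 2564 ≈ 9.98.

f/9.98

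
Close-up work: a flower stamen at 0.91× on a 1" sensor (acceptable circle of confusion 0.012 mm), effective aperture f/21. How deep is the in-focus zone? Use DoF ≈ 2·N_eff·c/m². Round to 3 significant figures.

At magnification m, DoF ≈ 2·N_eff·c/m² = 2 × 21 × 0.012 / 0.91² = 0.504 / 0.8281 ≈ 0.609 mm.

0.609 mm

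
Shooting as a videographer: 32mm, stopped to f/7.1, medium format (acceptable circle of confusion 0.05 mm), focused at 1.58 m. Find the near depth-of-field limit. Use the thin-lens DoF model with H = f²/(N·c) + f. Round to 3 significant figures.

1.03 m

Hyperfocal distance H = f²/(N·c) + f = 32²/(7.1 × 0.05) + 32 = 1024/0.355 + 32 ≈ 2916.5 mm ≈ 2.917 m.
Near limit Dn = s·(H − f)/(H + s − 2f) = 1580 × (2916.5 − 32) / (2916.5 + 1580 − 2 × 32) = 1580 × 2884.5 / 4432.5 ≈ 1028.2 mm ≈ 1.03 m.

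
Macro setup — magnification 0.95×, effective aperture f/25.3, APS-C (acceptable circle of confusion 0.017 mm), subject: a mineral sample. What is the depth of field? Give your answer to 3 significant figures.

0.953 mm

At magnification m, DoF ≈ 2·N_eff·c/m² = 2 × 25.3 × 0.017 / 0.95² = 0.8602 / 0.9025 ≈ 0.953 mm.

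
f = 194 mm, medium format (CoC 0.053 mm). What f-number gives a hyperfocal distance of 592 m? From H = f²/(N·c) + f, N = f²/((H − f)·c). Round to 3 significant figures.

Rearrange H = f²/(N·c) + f for N: N = f² / ((H − f)·c).
N = 194² / ((592000 − 194) × 0.053) = 37636 / 31366 ≈ 1.20.

f/1.20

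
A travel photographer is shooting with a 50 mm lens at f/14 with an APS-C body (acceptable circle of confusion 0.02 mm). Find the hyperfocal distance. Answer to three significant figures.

Hyperfocal distance H = f²/(N·c) + f = 50²/(14 × 0.02) + 50 = 2500/0.28 + 50 ≈ 8978.6 mm ≈ 8.98 m.

8.98 m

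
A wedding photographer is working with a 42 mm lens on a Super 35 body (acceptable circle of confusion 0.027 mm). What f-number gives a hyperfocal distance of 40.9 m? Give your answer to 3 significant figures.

Rearrange H = f²/(N·c) + f for N: N = f² / ((H − f)·c).
N = 42² / ((40900 − 42) × 0.027) = 1764 / 1103 ≈ 1.60.

f/1.60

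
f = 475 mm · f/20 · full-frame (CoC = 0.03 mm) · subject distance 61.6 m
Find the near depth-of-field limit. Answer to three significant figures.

53.0 m

Hyperfocal distance H = f²/(N·c) + f = 475²/(20 × 0.03) + 475 = 225625/0.6 + 475 ≈ 376516.7 mm ≈ 376.5 m.
Near limit Dn = s·(H − f)/(H + s − 2f) = 61600 × (376516.7 − 475) / (376516.7 + 61600 − 2 × 475) = 61600 × 376041.7 / 437166.7 ≈ 52987 mm ≈ 53.0 m.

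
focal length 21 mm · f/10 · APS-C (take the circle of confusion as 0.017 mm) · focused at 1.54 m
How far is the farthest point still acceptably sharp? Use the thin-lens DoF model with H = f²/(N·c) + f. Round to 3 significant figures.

3.72 m

Hyperfocal distance H = f²/(N·c) + f = 21²/(10 × 0.017) + 21 = 441/0.17 + 21 ≈ 2615.1 mm ≈ 2.615 m.
Far limit Df = s·(H − f)/(H − s) = 1540 × (2615.1 − 21) / (2615.1 − 1540) = 1540 × 2594.1 / 1075.1 ≈ 3715.8 mm ≈ 3.72 m.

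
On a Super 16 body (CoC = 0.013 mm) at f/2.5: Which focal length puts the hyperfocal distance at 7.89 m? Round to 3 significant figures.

16.0 mm

From H = f²/(N·c) + f, with f ≪ H: f ≈ √(H·N·c) = √(7890 × 2.5 × 0.013) = √256.43 ≈ 16.01 mm.
The +f correction barely moves this — solving exactly, f² + N·c·f − N·c·H = 0 ⇒ f = (−N·c + √((N·c)² + 4·N·c·H))/2 = (−0.0325 + √1025.7)/2 ≈ 15.997 mm, so f ≈ 16.0 mm.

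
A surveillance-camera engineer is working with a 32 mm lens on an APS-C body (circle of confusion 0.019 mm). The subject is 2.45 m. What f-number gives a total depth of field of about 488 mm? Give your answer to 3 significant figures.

f/2.20

Write h = H − f = f²/(N·c). The thin-lens limits are Dn = s·h/(h + (s−f)) and Df = s·h/(h − (s−f)), so DoF = Df − Dn = 2·s·(s−f)·h / (h² − (s−f)²).
That is a quadratic in h: DoF·h² − 2·s·(s−f)·h − DoF·(s−f)² = 0 ⇒ h = (s−f)·(s + √(s² + DoF²)) / DoF = 2418 × (2450 + √(2450² + 488²)) / 488 = 2418 × (2450 + 2498.13) / 488 ≈ 24518 mm.
Then N = f²/(c·h) = 32² / (0.019 × 24518) = 1024 / 465.83 ≈ 2.20.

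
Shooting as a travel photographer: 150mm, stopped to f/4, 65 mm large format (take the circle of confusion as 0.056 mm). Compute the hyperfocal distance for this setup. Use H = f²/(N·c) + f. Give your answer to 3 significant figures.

Hyperfocal distance H = f²/(N·c) + f = 150²/(4 × 0.056) + 150 = 22500/0.224 + 150 ≈ 100596.4 mm ≈ 101 m.

101 m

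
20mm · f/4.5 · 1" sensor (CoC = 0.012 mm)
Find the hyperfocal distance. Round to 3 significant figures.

Hyperfocal distance H = f²/(N·c) + f = 20²/(4.5 × 0.012) + 20 = 400/0.054 + 20 ≈ 7427.4 mm ≈ 7.43 m.

7.43 m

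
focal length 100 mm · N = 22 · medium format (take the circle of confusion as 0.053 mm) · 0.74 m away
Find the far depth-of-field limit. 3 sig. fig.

0.800 m

Hyperfocal distance H = f²/(N·c) + f = 100²/(22 × 0.053) + 100 = 10000/1.166 + 100 ≈ 8676.3 mm ≈ 8.676 m.
Far limit Df = s·(H − f)/(H − s) = 740 × (8676.3 − 100) / (8676.3 − 740) = 740 × 8576.3 / 7936.3 ≈ 799.67 mm ≈ 0.800 m.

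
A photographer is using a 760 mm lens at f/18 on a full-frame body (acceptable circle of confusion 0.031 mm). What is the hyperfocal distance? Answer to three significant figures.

Hyperfocal distance H = f²/(N·c) + f = 760²/(18 × 0.031) + 760 = 577600/0.558 + 760 ≈ 1035885.4 mm ≈ 1040 m.

1040 m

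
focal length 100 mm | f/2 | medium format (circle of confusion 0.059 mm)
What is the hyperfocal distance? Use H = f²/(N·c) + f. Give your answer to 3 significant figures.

84.8 m

Hyperfocal distance H = f²/(N·c) + f = 100²/(2 × 0.059) + 100 = 10000/0.118 + 100 ≈ 84845.8 mm ≈ 84.8 m.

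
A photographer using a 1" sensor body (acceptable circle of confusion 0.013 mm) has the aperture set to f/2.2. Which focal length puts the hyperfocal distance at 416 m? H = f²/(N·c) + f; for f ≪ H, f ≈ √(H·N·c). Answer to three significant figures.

109 mm

From H = f²/(N·c) + f, with f ≪ H: f ≈ √(H·N·c) = √(416000 × 2.2 × 0.013) = √11898 ≈ 109.1 mm.
The +f correction barely moves this — solving exactly, f² + N·c·f − N·c·H = 0 ⇒ f = (−N·c + √((N·c)² + 4·N·c·H))/2 = (−0.0286 + √47590)/2 ≈ 109.06 mm, so f ≈ 109 mm.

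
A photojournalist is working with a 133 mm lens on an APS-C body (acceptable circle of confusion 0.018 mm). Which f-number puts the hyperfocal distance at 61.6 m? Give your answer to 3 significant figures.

f/16

Rearrange H = f²/(N·c) + f for N: N = f² / ((H − f)·c).
N = 133² / ((61600 − 133) × 0.018) = 17689 / 1106 ≈ 16.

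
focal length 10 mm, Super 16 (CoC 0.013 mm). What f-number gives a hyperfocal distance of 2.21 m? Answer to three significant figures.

Rearrange H = f²/(N·c) + f for N: N = f² / ((H − f)·c).
N = 10² / ((2210 − 10) × 0.013) = 100 / 28.60 ≈ 3.50.

f/3.50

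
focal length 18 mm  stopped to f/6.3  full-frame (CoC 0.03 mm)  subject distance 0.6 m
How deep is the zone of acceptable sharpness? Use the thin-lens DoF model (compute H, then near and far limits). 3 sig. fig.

Hyperfocal distance H = f²/(N·c) + f = 18²/(6.3 × 0.03) + 18 = 324/0.189 + 18 ≈ 1732.3 mm ≈ 1.732 m.
Near limit Dn = s·(H − f)/(H + s − 2f) = 600 × (1732.3 − 18) / (1732.3 + 600 − 2 × 18) = 600 × 1714.3 / 2296.3 ≈ 447.93 mm.
Far limit Df = s·(H − f)/(H − s) = 600 × (1732.3 − 18) / (1732.3 − 600) = 600 × 1714.3 / 1132.3 ≈ 908.40 mm.
Depth of field = Df − Dn = 908.40 − 447.93 ≈ 460.47 mm.

460 mm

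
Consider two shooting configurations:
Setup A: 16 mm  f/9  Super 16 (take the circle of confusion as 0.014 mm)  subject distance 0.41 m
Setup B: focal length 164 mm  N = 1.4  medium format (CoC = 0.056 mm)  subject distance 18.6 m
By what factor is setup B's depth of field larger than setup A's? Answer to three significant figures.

Setup A: H = 16²/(9×0.014) + 16 ≈ 2047.7 mm; DoF = Df − Dn = 508.64 − 343.41 ≈ 165.23 mm.
Setup B: H = 164²/(1.4×0.056) + 164 ≈ 343225.2 mm; DoF = Df − Dn = 19656.3 − 17651.4 ≈ 2004.9 mm.
Ratio = 2004.9 / 165.23 ≈ 12.1.

12.1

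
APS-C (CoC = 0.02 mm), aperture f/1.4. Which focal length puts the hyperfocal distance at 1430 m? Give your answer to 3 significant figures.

200 mm

From H = f²/(N·c) + f, with f ≪ H: f ≈ √(H·N·c) = √(1430000 × 1.4 × 0.02) = √40040 ≈ 200.1 mm.
The +f correction barely moves this — solving exactly, f² + N·c·f − N·c·H = 0 ⇒ f = (−N·c + √((N·c)² + 4·N·c·H))/2 = (−0.028 + √160160)/2 ≈ 200.09 mm, so f ≈ 200 mm.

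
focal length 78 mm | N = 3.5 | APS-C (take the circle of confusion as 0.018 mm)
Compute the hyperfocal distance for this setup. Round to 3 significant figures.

Hyperfocal distance H = f²/(N·c) + f = 78²/(3.5 × 0.018) + 78 = 6084/0.063 + 78 ≈ 96649.4 mm ≈ 96.6 m.

96.6 m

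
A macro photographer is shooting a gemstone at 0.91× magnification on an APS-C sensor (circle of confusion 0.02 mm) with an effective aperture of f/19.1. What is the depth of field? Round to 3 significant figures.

0.923 mm

At magnification m, DoF ≈ 2·N_eff·c/m² = 2 × 19.1 × 0.02 / 0.91² = 0.764 / 0.8281 ≈ 0.923 mm.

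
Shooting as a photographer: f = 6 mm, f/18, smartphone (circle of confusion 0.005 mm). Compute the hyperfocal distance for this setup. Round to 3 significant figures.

406 mm

Hyperfocal distance H = f²/(N·c) + f = 6²/(18 × 0.005) + 6 = 36/0.09 + 6 ≈ 406.0 mm ≈ 0.406 m.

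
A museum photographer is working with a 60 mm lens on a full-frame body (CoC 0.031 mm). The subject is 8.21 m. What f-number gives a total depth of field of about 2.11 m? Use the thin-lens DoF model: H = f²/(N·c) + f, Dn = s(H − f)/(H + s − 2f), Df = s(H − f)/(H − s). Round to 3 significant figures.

Write h = H − f = f²/(N·c). The thin-lens limits are Dn = s·h/(h + (s−f)) and Df = s·h/(h − (s−f)), so DoF = Df − Dn = 2·s·(s−f)·h / (h² − (s−f)²).
That is a quadratic in h: DoF·h² − 2·s·(s−f)·h − DoF·(s−f)² = 0 ⇒ h = (s−f)·(s + √(s² + DoF²)) / DoF = 8150 × (8210 + √(8210² + 2110²)) / 2110 = 8150 × (8210 + 8476.80) / 2110 ≈ 64454 mm.
Then N = f²/(c·h) = 60² / (0.031 × 64454) = 3600 / 1998.1 ≈ 1.80.

f/1.80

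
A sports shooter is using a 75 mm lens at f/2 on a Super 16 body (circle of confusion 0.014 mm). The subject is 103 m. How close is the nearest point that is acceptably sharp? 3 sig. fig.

Hyperfocal distance H = f²/(N·c) + f = 75²/(2 × 0.014) + 75 = 5625/0.028 + 75 ≈ 200967.9 mm ≈ 201.0 m.
Near limit Dn = s·(H − f)/(H + s − 2f) = 103000 × (200967.9 − 75) / (200967.9 + 103000 − 2 × 75) = 103000 × 200892.9 / 303817.9 ≈ 68106 mm ≈ 68.1 m.

68.1 m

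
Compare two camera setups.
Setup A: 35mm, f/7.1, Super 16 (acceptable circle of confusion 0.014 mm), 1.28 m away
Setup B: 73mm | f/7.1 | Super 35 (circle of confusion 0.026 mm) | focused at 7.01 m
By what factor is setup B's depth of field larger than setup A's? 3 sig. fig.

Setup A: H = 35²/(7.1×0.014) + 35 ≈ 12358.9 mm; DoF = Df − Dn = 1423.84 − 1162.56 ≈ 261.28 mm.
Setup B: H = 73²/(7.1×0.026) + 73 ≈ 28940.8 mm; DoF = Df − Dn = 9227.4 − 5651.8 ≈ 3575.6 mm.
Ratio = 3575.6 / 261.28 ≈ 13.7.

13.7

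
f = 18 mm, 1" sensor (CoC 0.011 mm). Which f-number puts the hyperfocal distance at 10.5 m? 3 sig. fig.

Rearrange H = f²/(N·c) + f for N: N = f² / ((H − f)·c).
N = 18² / ((10500 − 18) × 0.011) = 324 / 115.3 ≈ 2.81.

f/2.81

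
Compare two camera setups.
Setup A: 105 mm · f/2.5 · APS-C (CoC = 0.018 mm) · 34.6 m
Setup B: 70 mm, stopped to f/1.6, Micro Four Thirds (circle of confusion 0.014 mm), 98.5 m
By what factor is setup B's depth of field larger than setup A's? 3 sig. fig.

Setup A: H = 105²/(2.5×0.018) + 105 ≈ 245105.0 mm; DoF = Df − Dn = 40269.8 − 30329.7 ≈ 9940.1 mm.
Setup B: H = 70²/(1.6×0.014) + 70 ≈ 218820.0 mm; DoF = Df − Dn = 179080 − 67933 ≈ 111147 mm.
Ratio = 111147 / 9940.1 ≈ 11.2.

11.2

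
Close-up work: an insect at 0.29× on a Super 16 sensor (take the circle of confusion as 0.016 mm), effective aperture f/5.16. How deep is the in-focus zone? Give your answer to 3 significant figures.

At magnification m, DoF ≈ 2·N_eff·c/m² = 2 × 5.16 × 0.016 / 0.29² = 0.1651 / 0.0841 ≈ 1.96 mm.

1.96 mm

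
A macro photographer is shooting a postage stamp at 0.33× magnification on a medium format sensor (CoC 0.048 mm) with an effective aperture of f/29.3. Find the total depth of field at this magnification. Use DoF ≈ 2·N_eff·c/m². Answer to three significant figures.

At magnification m, DoF ≈ 2·N_eff·c/m² = 2 × 29.3 × 0.048 / 0.33² = 2.813 / 0.1089 ≈ 25.8 mm.

25.8 mm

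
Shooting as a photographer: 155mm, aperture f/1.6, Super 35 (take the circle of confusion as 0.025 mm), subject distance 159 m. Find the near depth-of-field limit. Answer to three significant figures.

Hyperfocal distance H = f²/(N·c) + f = 155²/(1.6 × 0.025) + 155 = 24025/0.04 + 155 ≈ 600780.0 mm ≈ 600.8 m.
Near limit Dn = s·(H − f)/(H + s − 2f) = 159000 × (600780.0 − 155) / (600780.0 + 159000 − 2 × 155) = 159000 × 600625.0 / 759470.0 ≈ 125745 mm ≈ 126 m.

126 m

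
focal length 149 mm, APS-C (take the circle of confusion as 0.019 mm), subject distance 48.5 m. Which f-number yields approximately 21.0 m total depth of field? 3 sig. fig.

f/5.01

Write h = H − f = f²/(N·c). The thin-lens limits are Dn = s·h/(h + (s−f)) and Df = s·h/(h − (s−f)), so DoF = Df − Dn = 2·s·(s−f)·h / (h² − (s−f)²).
That is a quadratic in h: DoF·h² − 2·s·(s−f)·h − DoF·(s−f)² = 0 ⇒ h = (s−f)·(s + √(s² + DoF²)) / DoF = 48351 × (48500 + √(48500² + 21000²)) / 21000 = 48351 × (48500 + 52851.2) / 21000 ≈ 233354 mm.
Then N = f²/(c·h) = 149² / (0.019 × 233354) = 22201 / 4433.7 ≈ 5.01.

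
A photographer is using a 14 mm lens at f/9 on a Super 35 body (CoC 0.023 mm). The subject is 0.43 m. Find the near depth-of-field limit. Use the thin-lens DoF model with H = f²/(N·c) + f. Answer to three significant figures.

Hyperfocal distance H = f²/(N·c) + f = 14²/(9 × 0.023) + 14 = 196/0.207 + 14 ≈ 960.9 mm ≈ 0.961 m.
Near limit Dn = s·(H − f)/(H + s − 2f) = 430 × (960.9 − 14) / (960.9 + 430 − 2 × 14) = 430 × 946.9 / 1362.9 ≈ 298.75 mm.

299 mm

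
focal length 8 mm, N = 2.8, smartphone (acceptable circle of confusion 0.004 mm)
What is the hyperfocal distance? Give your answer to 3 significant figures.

Hyperfocal distance H = f²/(N·c) + f = 8²/(2.8 × 0.004) + 8 = 64/0.0112 + 8 ≈ 5722.3 mm ≈ 5.72 m.

5.72 m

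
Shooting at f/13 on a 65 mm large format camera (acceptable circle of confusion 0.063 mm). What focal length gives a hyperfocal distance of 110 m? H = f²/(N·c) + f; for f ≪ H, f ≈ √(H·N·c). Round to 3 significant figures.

From H = f²/(N·c) + f, with f ≪ H: f ≈ √(H·N·c) = √(110000 × 13 × 0.063) = √90090 ≈ 300.1 mm.
The +f correction barely moves this — solving exactly, f² + N·c·f − N·c·H = 0 ⇒ f = (−N·c + √((N·c)² + 4·N·c·H))/2 = (−0.819 + √360361)/2 ≈ 299.74 mm, so f ≈ 300 mm.

300 mm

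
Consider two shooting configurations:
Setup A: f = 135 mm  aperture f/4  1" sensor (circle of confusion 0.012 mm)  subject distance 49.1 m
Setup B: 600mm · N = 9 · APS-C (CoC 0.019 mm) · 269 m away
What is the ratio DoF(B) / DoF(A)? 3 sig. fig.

Setup A: H = 135²/(4×0.012) + 135 ≈ 379822.5 mm; DoF = Df − Dn = 56369 − 43491 ≈ 12878 mm.
Setup B: H = 600²/(9×0.019) + 600 ≈ 2105863.2 mm; DoF = Df − Dn = 308306 − 238583 ≈ 69723 mm.
Ratio = 69723 / 12878 ≈ 5.41.

5.41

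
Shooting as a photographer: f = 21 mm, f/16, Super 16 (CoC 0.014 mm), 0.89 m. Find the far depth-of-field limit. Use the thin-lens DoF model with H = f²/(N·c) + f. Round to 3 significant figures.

Hyperfocal distance H = f²/(N·c) + f = 21²/(16 × 0.014) + 21 = 441/0.224 + 21 ≈ 1989.8 mm ≈ 1.990 m.
Far limit Df = s·(H − f)/(H − s) = 890 × (1989.8 − 21) / (1989.8 − 890) = 890 × 1968.8 / 1099.8 ≈ 1593.3 mm ≈ 1.59 m.

1.59 m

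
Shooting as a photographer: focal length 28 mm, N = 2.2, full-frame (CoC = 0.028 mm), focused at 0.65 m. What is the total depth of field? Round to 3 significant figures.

Hyperfocal distance H = f²/(N·c) + f = 28²/(2.2 × 0.028) + 28 = 784/0.0616 + 28 ≈ 12755.3 mm ≈ 12.76 m.
Near limit Dn = s·(H − f)/(H + s − 2f) = 650 × (12755.3 − 28) / (12755.3 + 650 − 2 × 28) = 650 × 12727.3 / 13349.3 ≈ 619.714 mm.
Far limit Df = s·(H − f)/(H − s) = 650 × (12755.3 − 28) / (12755.3 − 650) = 650 × 12727.3 / 12105.3 ≈ 683.399 mm.
Depth of field = Df − Dn = 683.399 − 619.714 ≈ 63.685 mm.

63.7 mm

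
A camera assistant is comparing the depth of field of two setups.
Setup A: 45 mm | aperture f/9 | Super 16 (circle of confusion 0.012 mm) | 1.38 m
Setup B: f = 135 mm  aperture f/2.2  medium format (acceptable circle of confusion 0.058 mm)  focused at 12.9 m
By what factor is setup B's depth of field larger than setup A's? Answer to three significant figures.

Setup A: H = 45²/(9×0.012) + 45 ≈ 18795.0 mm; DoF = Df − Dn = 1485.79 − 1288.27 ≈ 197.52 mm.
Setup B: H = 135²/(2.2×0.058) + 135 ≈ 142964.2 mm; DoF = Df − Dn = 14166.1 − 11841.7 ≈ 2324.4 mm.
Ratio = 2324.4 / 197.52 ≈ 11.8.

11.8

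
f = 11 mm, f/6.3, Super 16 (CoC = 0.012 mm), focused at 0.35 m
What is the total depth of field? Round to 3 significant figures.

Hyperfocal distance H = f²/(N·c) + f = 11²/(6.3 × 0.012) + 11 = 121/0.0756 + 11 ≈ 1611.5 mm ≈ 1.612 m.
Near limit Dn = s·(H − f)/(H + s − 2f) = 350 × (1611.5 − 11) / (1611.5 + 350 − 2 × 11) = 350 × 1600.5 / 1939.5 ≈ 288.83 mm.
Far limit Df = s·(H − f)/(H − s) = 350 × (1611.5 − 11) / (1611.5 − 350) = 350 × 1600.5 / 1261.5 ≈ 444.05 mm.
Depth of field = Df − Dn = 444.05 − 288.83 ≈ 155.22 mm.

155 mm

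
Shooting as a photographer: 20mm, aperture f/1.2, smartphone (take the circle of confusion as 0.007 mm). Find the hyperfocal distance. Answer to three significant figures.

47.6 m

Hyperfocal distance H = f²/(N·c) + f = 20²/(1.2 × 0.007) + 20 = 400/0.0084 + 20 ≈ 47639.0 mm ≈ 47.6 m.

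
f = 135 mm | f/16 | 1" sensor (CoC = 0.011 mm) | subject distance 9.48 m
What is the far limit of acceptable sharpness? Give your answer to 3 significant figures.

10.4 m

Hyperfocal distance H = f²/(N·c) + f = 135²/(16 × 0.011) + 135 = 18225/0.176 + 135 ≈ 103686.1 mm ≈ 103.7 m.
Far limit Df = s·(H − f)/(H − s) = 9480 × (103686.1 − 135) / (103686.1 − 9480) = 9480 × 103551.1 / 94206.1 ≈ 10420 mm ≈ 10.4 m.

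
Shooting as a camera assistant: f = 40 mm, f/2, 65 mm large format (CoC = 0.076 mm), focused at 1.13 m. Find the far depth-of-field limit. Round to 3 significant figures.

Hyperfocal distance H = f²/(N·c) + f = 40²/(2 × 0.076) + 40 = 1600/0.152 + 40 ≈ 10566.3 mm ≈ 10.57 m.
Far limit Df = s·(H − f)/(H − s) = 1130 × (10566.3 − 40) / (10566.3 − 1130) = 1130 × 10526.3 / 9436.3 ≈ 1260.5 mm ≈ 1.26 m.

1.26 m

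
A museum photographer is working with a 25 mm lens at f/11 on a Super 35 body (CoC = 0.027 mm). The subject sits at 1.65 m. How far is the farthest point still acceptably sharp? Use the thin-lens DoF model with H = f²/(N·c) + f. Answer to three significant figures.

Hyperfocal distance H = f²/(N·c) + f = 25²/(11 × 0.027) + 25 = 625/0.297 + 25 ≈ 2129.4 mm ≈ 2.129 m.
Far limit Df = s·(H − f)/(H − s) = 1650 × (2129.4 − 25) / (2129.4 − 1650) = 1650 × 2104.4 / 479.4 ≈ 7243.2 mm ≈ 7.24 m.

7.24 m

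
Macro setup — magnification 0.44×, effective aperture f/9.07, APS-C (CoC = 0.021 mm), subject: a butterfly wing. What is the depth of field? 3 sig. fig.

1.97 mm

At magnification m, DoF ≈ 2·N_eff·c/m² = 2 × 9.07 × 0.021 / 0.44² = 0.3809 / 0.1936 ≈ 1.97 mm.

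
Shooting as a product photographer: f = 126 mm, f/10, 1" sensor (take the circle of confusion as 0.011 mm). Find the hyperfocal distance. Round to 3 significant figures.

144 m

Hyperfocal distance H = f²/(N·c) + f = 126²/(10 × 0.011) + 126 = 15876/0.11 + 126 ≈ 144453.3 mm ≈ 144 m.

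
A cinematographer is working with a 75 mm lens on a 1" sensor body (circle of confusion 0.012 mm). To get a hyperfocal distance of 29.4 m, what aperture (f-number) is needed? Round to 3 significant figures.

f/16

Rearrange H = f²/(N·c) + f for N: N = f² / ((H − f)·c).
N = 75² / ((29400 − 75) × 0.012) = 5625 / 351.9 ≈ 16.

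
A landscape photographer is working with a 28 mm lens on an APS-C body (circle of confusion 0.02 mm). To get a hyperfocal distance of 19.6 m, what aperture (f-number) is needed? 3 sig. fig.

Rearrange H = f²/(N·c) + f for N: N = f² / ((H − f)·c).
N = 28² / ((19600 − 28) × 0.02) = 784 / 391.4 ≈ 2.00.

f/2.00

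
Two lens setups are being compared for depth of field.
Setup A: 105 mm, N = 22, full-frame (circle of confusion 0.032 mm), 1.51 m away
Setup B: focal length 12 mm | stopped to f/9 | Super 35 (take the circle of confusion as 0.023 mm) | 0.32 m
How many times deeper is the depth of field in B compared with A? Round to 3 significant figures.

1.29

Setup A: H = 105²/(22×0.032) + 105 ≈ 15765.5 mm; DoF = Df − Dn = 1658.82 − 1385.68 ≈ 273.14 mm.
Setup B: H = 12²/(9×0.023) + 12 ≈ 707.7 mm; DoF = Df − Dn = 574.25 − 221.80 ≈ 352.45 mm.
Ratio = 352.45 / 273.14 ≈ 1.29.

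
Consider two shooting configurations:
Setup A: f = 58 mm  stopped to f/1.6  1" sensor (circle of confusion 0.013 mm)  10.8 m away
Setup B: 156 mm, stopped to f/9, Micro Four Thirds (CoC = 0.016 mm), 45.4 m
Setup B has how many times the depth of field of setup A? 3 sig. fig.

18.2

Setup A: H = 58²/(1.6×0.013) + 58 ≈ 161788.8 mm; DoF = Df − Dn = 11568.4 − 10127.4 ≈ 1441.0 mm.
Setup B: H = 156²/(9×0.016) + 156 ≈ 169156.0 mm; DoF = Df − Dn = 61998 − 35812 ≈ 26186 mm.
Ratio = 26186 / 1441.0 ≈ 18.2.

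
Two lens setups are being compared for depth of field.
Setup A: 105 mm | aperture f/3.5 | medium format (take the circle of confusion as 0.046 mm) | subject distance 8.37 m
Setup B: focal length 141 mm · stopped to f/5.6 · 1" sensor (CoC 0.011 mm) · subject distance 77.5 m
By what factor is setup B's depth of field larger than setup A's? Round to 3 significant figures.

Setup A: H = 105²/(3.5×0.046) + 105 ≈ 68583.3 mm; DoF = Df − Dn = 9518.9 − 7468.6 ≈ 2050.3 mm.
Setup B: H = 141²/(5.6×0.011) + 141 ≈ 322884.5 mm; DoF = Df − Dn = 101932 − 62516 ≈ 39416 mm.
Ratio = 39416 / 2050.3 ≈ 19.2.

19.2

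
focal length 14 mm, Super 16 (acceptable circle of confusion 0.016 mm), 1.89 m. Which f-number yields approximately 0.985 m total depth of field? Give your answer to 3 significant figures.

Write h = H − f = f²/(N·c). The thin-lens limits are Dn = s·h/(h + (s−f)) and Df = s·h/(h − (s−f)), so DoF = Df − Dn = 2·s·(s−f)·h / (h² − (s−f)²).
That is a quadratic in h: DoF·h² − 2·s·(s−f)·h − DoF·(s−f)² = 0 ⇒ h = (s−f)·(s + √(s² + DoF²)) / DoF = 1876 × (1890 + √(1890² + 985²)) / 985 = 1876 × (1890 + 2131.27) / 985 ≈ 7658.8 mm.
Then N = f²/(c·h) = 14² / (0.016 × 7658.8) = 196 / 122.54 ≈ 1.60.

f/1.60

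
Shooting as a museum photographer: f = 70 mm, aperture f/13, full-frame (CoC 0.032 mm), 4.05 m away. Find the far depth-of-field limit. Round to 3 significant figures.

6.12 m

Hyperfocal distance H = f²/(N·c) + f = 70²/(13 × 0.032) + 70 = 4900/0.416 + 70 ≈ 11848.8 mm ≈ 11.85 m.
Far limit Df = s·(H − f)/(H − s) = 4050 × (11848.8 − 70) / (11848.8 − 4050) = 4050 × 11778.8 / 7798.8 ≈ 6116.8 mm ≈ 6.12 m.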